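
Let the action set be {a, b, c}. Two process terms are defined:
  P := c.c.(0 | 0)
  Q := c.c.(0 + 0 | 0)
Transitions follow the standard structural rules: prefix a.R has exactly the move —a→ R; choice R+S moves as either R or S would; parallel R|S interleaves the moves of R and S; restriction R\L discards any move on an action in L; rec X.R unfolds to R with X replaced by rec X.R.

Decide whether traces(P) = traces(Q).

P's transition system — 3 states:
  u0 = c.c.(0 | 0) :: -c-> u1
  u1 = c.(0 | 0) :: -c-> u2
  u2 = 0 | 0 :: (no moves)
Q's transition system — 3 states:
  v0 = c.c.(0 + 0 | 0) :: -c-> v1
  v1 = c.(0 + 0 | 0) :: -c-> v2
  v2 = 0 + 0 | 0 :: (no moves)
Bisimilarity quotient blocks:
  B0 = {u0, v0}
  B1 = {u1, v1}
  B2 = {u2, v2}
u0 ∈ B0, v0 ∈ B0 → same block
Bisimilar ⇒ trace-equivalent.

traces(P) = traces(Q)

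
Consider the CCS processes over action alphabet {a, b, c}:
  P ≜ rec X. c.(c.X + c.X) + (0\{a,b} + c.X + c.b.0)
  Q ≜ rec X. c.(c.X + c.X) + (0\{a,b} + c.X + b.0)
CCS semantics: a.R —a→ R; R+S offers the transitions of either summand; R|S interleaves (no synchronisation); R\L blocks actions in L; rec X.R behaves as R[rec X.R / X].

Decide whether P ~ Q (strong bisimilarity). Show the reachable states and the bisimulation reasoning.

Reachable graph of P (4 states):
  u0 = rec X. c.(c.X + c.X) + (0\{a,b} + c.X + c.b.0) :: —c→ u0, —c→ u1, —c→ u2
  u1 = b.0 :: —b→ u3
  u2 = c.(rec X. c.(c.X + c.X) + (0\{a,b} + c.X + c.b.0)) + c.(rec X. c.(c.X + c.X) + (0\{a,b} + c.X + c.b.0)) :: —c→ u0
  u3 = 0 :: ·
Reachable graph of Q (3 states):
  v0 = rec X. c.(c.X + c.X) + (0\{a,b} + c.X + b.0) :: —b→ v1, —c→ v0, —c→ v2
  v1 = 0 :: ·
  v2 = c.(rec X. c.(c.X + c.X) + (0\{a,b} + c.X + b.0)) + c.(rec X. c.(c.X + c.X) + (0\{a,b} + c.X + b.0)) :: —c→ v0
Bisimilarity quotient blocks:
  B0 = {u0}
  B1 = {u1}
  B2 = {u3, v1}
  B3 = {u2}
  B4 = {v0}
  B5 = {v2}
u0 ∈ B0, v0 ∈ B4 → different blocks

not bisimilar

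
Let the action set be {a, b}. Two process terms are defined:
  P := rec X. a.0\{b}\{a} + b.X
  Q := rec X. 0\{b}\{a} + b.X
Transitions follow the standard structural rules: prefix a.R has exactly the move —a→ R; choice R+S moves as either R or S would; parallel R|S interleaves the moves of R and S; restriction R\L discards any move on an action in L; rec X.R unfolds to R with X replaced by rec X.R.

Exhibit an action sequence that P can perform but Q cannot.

a

P's transition system — 2 states:
  u0 = rec X. a.0\{b}\{a} + b.X | ··a··> u1, ··b··> u0
  u1 = 0\{b}\{a} | (no moves)
Q's transition system — 1 states:
  v0 = rec X. 0\{b}\{a} + b.X | ··b··> v0
Run σ = ⟨a⟩ on P: start {u0}
  step 1 (a): {u1}
  — P admits the full trace.
Run σ = ⟨a⟩ on Q: start {v0}
  step 1 (a): no successor for Q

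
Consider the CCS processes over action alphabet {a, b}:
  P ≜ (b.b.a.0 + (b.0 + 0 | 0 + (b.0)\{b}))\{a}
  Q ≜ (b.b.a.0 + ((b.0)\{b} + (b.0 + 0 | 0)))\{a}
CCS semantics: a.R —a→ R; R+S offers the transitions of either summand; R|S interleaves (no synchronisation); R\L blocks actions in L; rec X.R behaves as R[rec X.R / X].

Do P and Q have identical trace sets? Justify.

P's transition system — 4 states:
  m0 = (b.b.a.0 + (b.0 + 0 | 0 + (b.0)\{b}))\{a} ⊢ -b-> m1, -b-> m2
  m1 = (b.a.0)\{a} ⊢ -b-> m3
  m2 = 0\{a} ⊢ (no moves)
  m3 = (a.0)\{a} ⊢ (no moves)
Q's transition system — 4 states:
  n0 = (b.b.a.0 + ((b.0)\{b} + (b.0 + 0 | 0)))\{a} ⊢ -b-> n1, -b-> n2
  n1 = (b.a.0)\{a} ⊢ -b-> n3
  n2 = 0\{a} ⊢ (no moves)
  n3 = (a.0)\{a} ⊢ (no moves)
Bisimilarity quotient blocks:
  B0 = {m0, n0}
  B1 = {m2, m3, n2, n3}
  B2 = {m1, n1}
m0 ∈ B0, n0 ∈ B0 → same block
Bisimilar ⇒ trace-equivalent.

trace-equivalent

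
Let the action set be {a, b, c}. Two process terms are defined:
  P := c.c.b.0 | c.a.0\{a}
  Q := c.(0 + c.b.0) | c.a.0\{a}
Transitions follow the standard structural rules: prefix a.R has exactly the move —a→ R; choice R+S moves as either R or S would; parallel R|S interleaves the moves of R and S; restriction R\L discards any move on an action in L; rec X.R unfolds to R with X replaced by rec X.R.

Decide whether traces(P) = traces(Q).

LTS(P): 12 reachable states
  m0 = c.c.b.0 | c.a.0\{a} :: ··c··> m1, ··c··> m2
  m1 = c.b.0 | c.a.0\{a} :: ··c··> m3, ··c··> m4
  m2 = c.c.b.0 | a.0\{a} :: ··a··> m5, ··c··> m4
  m3 = b.0 | c.a.0\{a} :: ··b··> m6, ··c··> m7
  m4 = c.b.0 | a.0\{a} :: ··a··> m8, ··c··> m7
  m5 = c.c.b.0 | 0\{a} :: ··c··> m8
  m6 = 0 | c.a.0\{a} :: ··c··> m9
  m7 = b.0 | a.0\{a} :: ··a··> m10, ··b··> m9
  m8 = c.b.0 | 0\{a} :: ··c··> m10
  m9 = 0 | a.0\{a} :: ··a··> m11
  m10 = b.0 | 0\{a} :: ··b··> m11
  m11 = 0 | 0\{a} :: deadlocked
LTS(Q): 12 reachable states
  n0 = c.(0 + c.b.0) | c.a.0\{a} :: ··c··> n1, ··c··> n2
  n1 = (0 + c.b.0) | c.a.0\{a} :: ··c··> n3, ··c··> n4
  n2 = c.(0 + c.b.0) | a.0\{a} :: ··a··> n5, ··c··> n3
  n3 = (0 + c.b.0) | a.0\{a} :: ··a··> n6, ··c··> n7
  n4 = b.0 | c.a.0\{a} :: ··b··> n8, ··c··> n7
  n5 = c.(0 + c.b.0) | 0\{a} :: ··c··> n6
  n6 = (0 + c.b.0) | 0\{a} :: ··c··> n9
  n7 = b.0 | a.0\{a} :: ··a··> n9, ··b··> n10
  n8 = 0 | c.a.0\{a} :: ··c··> n10
  n9 = b.0 | 0\{a} :: ··b··> n11
  n10 = 0 | a.0\{a} :: ··a··> n11
  n11 = 0 | 0\{a} :: deadlocked
Bisimilarity quotient blocks:
  B0 = {m0, n0}
  B1 = {m2, n2}
  B2 = {m4, n3}
  B3 = {m7, n7}
  B4 = {m10, n9}
  B5 = {m11, n11}
  B6 = {m9, n10}
  B7 = {m8, n6}
  B8 = {m5, n5}
  B9 = {m1, n1}
  B10 = {m3, n4}
  B11 = {m6, n8}
m0 ∈ B0, n0 ∈ B0 → same block
Bisimilar ⇒ trace-equivalent.

YES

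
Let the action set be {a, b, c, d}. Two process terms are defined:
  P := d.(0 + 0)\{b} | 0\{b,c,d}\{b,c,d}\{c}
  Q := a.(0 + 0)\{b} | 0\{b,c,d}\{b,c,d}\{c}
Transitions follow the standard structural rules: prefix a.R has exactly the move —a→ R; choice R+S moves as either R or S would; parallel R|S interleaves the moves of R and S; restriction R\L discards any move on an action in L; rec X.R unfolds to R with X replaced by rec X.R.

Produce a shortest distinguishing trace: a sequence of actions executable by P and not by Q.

Reachable graph of P (2 states):
  u0 = d.(0 + 0)\{b} | 0\{b,c,d}\{b,c,d}\{c} | =d=> u1
  u1 = (0 + 0)\{b} | 0\{b,c,d}\{b,c,d}\{c} | ·
Reachable graph of Q (2 states):
  v0 = a.(0 + 0)\{b} | 0\{b,c,d}\{b,c,d}\{c} | =a=> v1
  v1 = (0 + 0)\{b} | 0\{b,c,d}\{b,c,d}\{c} | ·
Executing d from P (initial set {u0}):
  step 1 (d): {u1}
  — P admits the full trace.
Executing d from Q (initial set {v0}):
  step 1 (d): no successor for Q

d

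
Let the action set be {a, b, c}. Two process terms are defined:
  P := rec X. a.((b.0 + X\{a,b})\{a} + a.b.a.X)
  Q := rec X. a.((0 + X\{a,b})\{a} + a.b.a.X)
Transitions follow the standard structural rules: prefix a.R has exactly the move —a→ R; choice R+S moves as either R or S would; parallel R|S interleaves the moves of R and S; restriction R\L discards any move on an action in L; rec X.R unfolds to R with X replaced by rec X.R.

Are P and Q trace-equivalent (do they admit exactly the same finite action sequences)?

LTS(P): 5 reachable states
  m0 = rec X. a.((b.0 + X\{a,b})\{a} + a.b.a.X) has moves --a--▸ m1
  m1 = (b.0 + (rec X. a.((b.0 + X\{a,b})\{a} + a.b.a.X))\{a,b})\{a} + a.b.a.(rec X. a.((b.0 + X\{a,b})\{a} + a.b.a.X)) has moves --a--▸ m2, --b--▸ m3
  m2 = b.a.(rec X. a.((b.0 + X\{a,b})\{a} + a.b.a.X)) has moves --b--▸ m4
  m3 = 0\{a} has moves ·
  m4 = a.(rec X. a.((b.0 + X\{a,b})\{a} + a.b.a.X)) has moves --a--▸ m0
LTS(Q): 4 reachable states
  n0 = rec X. a.((0 + X\{a,b})\{a} + a.b.a.X) has moves --a--▸ n1
  n1 = (0 + (rec X. a.((0 + X\{a,b})\{a} + a.b.a.X))\{a,b})\{a} + a.b.a.(rec X. a.((0 + X\{a,b})\{a} + a.b.a.X)) has moves --a--▸ n2
  n2 = b.a.(rec X. a.((0 + X\{a,b})\{a} + a.b.a.X)) has moves --b--▸ n3
  n3 = a.(rec X. a.((0 + X\{a,b})\{a} + a.b.a.X)) has moves --a--▸ n0
Executing ab from P (initial set {m0}):
  after a @ step 1: {m1}
  after b @ step 2: {m3}
  — P admits the full trace.
Executing ab from Q (initial set {n0}):
  after a @ step 1: {n1}
  after b @ step 2: no successor for Q

traces(P) ≠ traces(Q) — witness ⟨ab⟩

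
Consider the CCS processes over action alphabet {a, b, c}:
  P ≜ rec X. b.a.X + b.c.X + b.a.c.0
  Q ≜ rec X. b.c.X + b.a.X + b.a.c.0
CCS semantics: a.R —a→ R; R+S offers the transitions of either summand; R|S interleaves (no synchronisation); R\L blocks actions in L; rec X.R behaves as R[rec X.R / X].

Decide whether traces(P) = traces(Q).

Reachable graph of P (6 states):
  p0 = rec X. b.a.X + b.c.X + b.a.c.0 :: —b→ p1, —b→ p2, —b→ p3
  p1 = a.(rec X. b.a.X + b.c.X + b.a.c.0) :: —a→ p0
  p2 = a.c.0 :: —a→ p4
  p3 = c.(rec X. b.a.X + b.c.X + b.a.c.0) :: —c→ p0
  p4 = c.0 :: —c→ p5
  p5 = 0 :: ∅
Reachable graph of Q (6 states):
  q0 = rec X. b.c.X + b.a.X + b.a.c.0 :: —b→ q1, —b→ q2, —b→ q3
  q1 = a.(rec X. b.c.X + b.a.X + b.a.c.0) :: —a→ q0
  q2 = a.c.0 :: —a→ q4
  q3 = c.(rec X. b.c.X + b.a.X + b.a.c.0) :: —c→ q0
  q4 = c.0 :: —c→ q5
  q5 = 0 :: ∅
Partition-refinement fixed point:
  B0 = {p0, q0}
  B1 = {p2, q2}
  B2 = {p4, q4}
  B3 = {p5, q5}
  B4 = {p1, q1}
  B5 = {p3, q3}
p0 ∈ B0, q0 ∈ B0 → same block
Bisimilar ⇒ trace-equivalent.

traces(P) = traces(Q)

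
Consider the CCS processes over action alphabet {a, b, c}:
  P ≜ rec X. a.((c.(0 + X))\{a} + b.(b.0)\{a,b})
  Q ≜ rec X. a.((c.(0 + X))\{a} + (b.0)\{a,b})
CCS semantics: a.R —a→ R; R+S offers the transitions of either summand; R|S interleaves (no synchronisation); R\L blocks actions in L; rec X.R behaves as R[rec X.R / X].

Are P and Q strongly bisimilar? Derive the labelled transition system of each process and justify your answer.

P ≁ Q

P's transition system — 4 states:
  p0 = rec X. a.((c.(0 + X))\{a} + b.(b.0)\{a,b}) | —a→ p1
  p1 = (c.(0 + (rec X. a.((c.(0 + X))\{a} + b.(b.0)\{a,b}))))\{a} + b.(b.0)\{a,b} | —b→ p2, —c→ p3
  p2 = (b.0)\{a,b} | stopped
  p3 = (0 + (rec X. a.((c.(0 + X))\{a} + b.(b.0)\{a,b})))\{a} | stopped
Q's transition system — 3 states:
  q0 = rec X. a.((c.(0 + X))\{a} + (b.0)\{a,b}) | —a→ q1
  q1 = (c.(0 + (rec X. a.((c.(0 + X))\{a} + (b.0)\{a,b}))))\{a} + (b.0)\{a,b} | —c→ q2
  q2 = (0 + (rec X. a.((c.(0 + X))\{a} + (b.0)\{a,b})))\{a} | stopped
Partition-refinement fixed point:
  B0 = {p0}
  B1 = {p1}
  B2 = {p2, p3, q2}
  B3 = {q0}
  B4 = {q1}
p0 ∈ B0, q0 ∈ B3 → different blocks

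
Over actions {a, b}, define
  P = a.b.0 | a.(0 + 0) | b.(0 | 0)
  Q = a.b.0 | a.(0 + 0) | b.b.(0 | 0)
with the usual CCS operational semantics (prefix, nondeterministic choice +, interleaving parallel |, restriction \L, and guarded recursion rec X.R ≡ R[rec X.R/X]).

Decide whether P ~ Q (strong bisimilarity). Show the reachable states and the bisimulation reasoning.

Reachable graph of P (12 states):
  p0 = a.b.0 | a.(0 + 0) | b.(0 | 0) → -a-> p1, -a-> p2, -b-> p3
  p1 = a.b.0 | (0 + 0) | b.(0 | 0) → -a-> p4, -b-> p5
  p2 = b.0 | a.(0 + 0) | b.(0 | 0) → -a-> p4, -b-> p6, -b-> p7
  p3 = a.b.0 | a.(0 + 0) | (0 | 0) → -a-> p5, -a-> p7
  p4 = b.0 | (0 + 0) | b.(0 | 0) → -b-> p8, -b-> p9
  p5 = a.b.0 | (0 + 0) | (0 | 0) → -a-> p9
  p6 = 0 | a.(0 + 0) | b.(0 | 0) → -a-> p8, -b-> p10
  p7 = b.0 | a.(0 + 0) | (0 | 0) → -a-> p9, -b-> p10
  p8 = 0 | (0 + 0) | b.(0 | 0) → -b-> p11
  p9 = b.0 | (0 + 0) | (0 | 0) → -b-> p11
  p10 = 0 | a.(0 + 0) | (0 | 0) → -a-> p11
  p11 = 0 | (0 + 0) | (0 | 0) → ∅
Reachable graph of Q (18 states):
  q0 = a.b.0 | a.(0 + 0) | b.b.(0 | 0) → -a-> q1, -a-> q2, -b-> q3
  q1 = a.b.0 | (0 + 0) | b.b.(0 | 0) → -a-> q4, -b-> q5
  q2 = b.0 | a.(0 + 0) | b.b.(0 | 0) → -a-> q4, -b-> q6, -b-> q7
  q3 = a.b.0 | a.(0 + 0) | b.(0 | 0) → -a-> q5, -a-> q7, -b-> q8
  q4 = b.0 | (0 + 0) | b.b.(0 | 0) → -b-> q10, -b-> q9
  q5 = a.b.0 | (0 + 0) | b.(0 | 0) → -a-> q10, -b-> q11
  q6 = 0 | a.(0 + 0) | b.b.(0 | 0) → -a-> q9, -b-> q12
  q7 = b.0 | a.(0 + 0) | b.(0 | 0) → -a-> q10, -b-> q12, -b-> q13
  q8 = a.b.0 | a.(0 + 0) | (0 | 0) → -a-> q11, -a-> q13
  q9 = 0 | (0 + 0) | b.b.(0 | 0) → -b-> q14
  q10 = b.0 | (0 + 0) | b.(0 | 0) → -b-> q14, -b-> q15
  q11 = a.b.0 | (0 + 0) | (0 | 0) → -a-> q15
  q12 = 0 | a.(0 + 0) | b.(0 | 0) → -a-> q14, -b-> q16
  q13 = b.0 | a.(0 + 0) | (0 | 0) → -a-> q15, -b-> q16
  q14 = 0 | (0 + 0) | b.(0 | 0) → -b-> q17
  q15 = b.0 | (0 + 0) | (0 | 0) → -b-> q17
  q16 = 0 | a.(0 + 0) | (0 | 0) → -a-> q17
  q17 = 0 | (0 + 0) | (0 | 0) → ∅
Bisimilarity quotient blocks:
  B0 = {p0, q3}
  B1 = {p2, q6, q7}
  B2 = {p6, p7, q12, q13}
  B3 = {p8, p9, q14, q15}
  B4 = {p11, q17}
  B5 = {p10, q16}
  B6 = {p4, q10, q9}
  B7 = {p3, q8}
  B8 = {p5, q11}
  B9 = {p1, q5}
  B10 = {q0}
  B11 = {q1}
  B12 = {q4}
  B13 = {q2}
p0 ∈ B0, q0 ∈ B10 → different blocks

P ≁ Q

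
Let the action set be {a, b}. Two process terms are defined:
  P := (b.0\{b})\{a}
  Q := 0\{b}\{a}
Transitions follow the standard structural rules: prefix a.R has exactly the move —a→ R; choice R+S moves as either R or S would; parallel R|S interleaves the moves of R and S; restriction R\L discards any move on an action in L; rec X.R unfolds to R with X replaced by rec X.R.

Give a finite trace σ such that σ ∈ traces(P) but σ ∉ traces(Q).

b

Reachable graph of P (2 states):
  m0 = (b.0\{b})\{a} :: -b-> m1
  m1 = 0\{b}\{a} :: (no moves)
Reachable graph of Q (1 states):
  n0 = 0\{b}\{a} :: (no moves)
Executing b from P (initial set {m0}):
  step 1 (b): {m1}
  ✓ P
Executing b from Q (initial set {n0}):
  step 1 (b): ∅  — Q cannot continue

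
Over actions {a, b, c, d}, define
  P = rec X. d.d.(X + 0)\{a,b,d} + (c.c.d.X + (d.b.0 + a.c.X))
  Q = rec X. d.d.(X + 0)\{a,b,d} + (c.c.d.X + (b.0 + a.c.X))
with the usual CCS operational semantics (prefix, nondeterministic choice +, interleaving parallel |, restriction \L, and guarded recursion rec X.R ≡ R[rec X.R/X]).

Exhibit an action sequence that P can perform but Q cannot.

db

P's transition system — 10 states:
  u0 = rec X. d.d.(X + 0)\{a,b,d} + (c.c.d.X + (d.b.0 + a.c.X)) → -a-> u1, -c-> u2, -d-> u3, -d-> u4
  u1 = c.(rec X. d.d.(X + 0)\{a,b,d} + (c.c.d.X + (d.b.0 + a.c.X))) → -c-> u0
  u2 = c.d.(rec X. d.d.(X + 0)\{a,b,d} + (c.c.d.X + (d.b.0 + a.c.X))) → -c-> u5
  u3 = b.0 → -b-> u6
  u4 = d.((rec X. d.d.(X + 0)\{a,b,d} + (c.c.d.X + (d.b.0 + a.c.X))) + 0)\{a,b,d} → -d-> u7
  u5 = d.(rec X. d.d.(X + 0)\{a,b,d} + (c.c.d.X + (d.b.0 + a.c.X))) → -d-> u0
  u6 = 0 → (no moves)
  u7 = ((rec X. d.d.(X + 0)\{a,b,d} + (c.c.d.X + (d.b.0 + a.c.X))) + 0)\{a,b,d} → -c-> u8
  u8 = (c.d.(rec X. d.d.(X + 0)\{a,b,d} + (c.c.d.X + (d.b.0 + a.c.X))))\{a,b,d} → -c-> u9
  u9 = (d.(rec X. d.d.(X + 0)\{a,b,d} + (c.c.d.X + (d.b.0 + a.c.X))))\{a,b,d} → (no moves)
Q's transition system — 9 states:
  v0 = rec X. d.d.(X + 0)\{a,b,d} + (c.c.d.X + (b.0 + a.c.X)) → -a-> v1, -b-> v2, -c-> v3, -d-> v4
  v1 = c.(rec X. d.d.(X + 0)\{a,b,d} + (c.c.d.X + (b.0 + a.c.X))) → -c-> v0
  v2 = 0 → (no moves)
  v3 = c.d.(rec X. d.d.(X + 0)\{a,b,d} + (c.c.d.X + (b.0 + a.c.X))) → -c-> v5
  v4 = d.((rec X. d.d.(X + 0)\{a,b,d} + (c.c.d.X + (b.0 + a.c.X))) + 0)\{a,b,d} → -d-> v6
  v5 = d.(rec X. d.d.(X + 0)\{a,b,d} + (c.c.d.X + (b.0 + a.c.X))) → -d-> v0
  v6 = ((rec X. d.d.(X + 0)\{a,b,d} + (c.c.d.X + (b.0 + a.c.X))) + 0)\{a,b,d} → -c-> v7
  v7 = (c.d.(rec X. d.d.(X + 0)\{a,b,d} + (c.c.d.X + (b.0 + a.c.X))))\{a,b,d} → -c-> v8
  v8 = (d.(rec X. d.d.(X + 0)\{a,b,d} + (c.c.d.X + (b.0 + a.c.X))))\{a,b,d} → (no moves)
Executing db from P (initial set {u0}):
  step 1 (d): {u3, u4}
  step 2 (b): {u6}
  ✓ P
Executing db from Q (initial set {v0}):
  step 1 (d): {v4}
  step 2 (b): ∅  — Q cannot continue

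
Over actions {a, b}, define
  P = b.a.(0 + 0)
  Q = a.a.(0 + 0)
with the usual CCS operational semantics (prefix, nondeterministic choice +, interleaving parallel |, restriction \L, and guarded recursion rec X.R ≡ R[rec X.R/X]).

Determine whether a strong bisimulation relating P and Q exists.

P's transition system — 3 states:
  s0 = b.a.(0 + 0) | =b=> s1
  s1 = a.(0 + 0) | =a=> s2
  s2 = 0 + 0 | ·
Q's transition system — 3 states:
  t0 = a.a.(0 + 0) | =a=> t1
  t1 = a.(0 + 0) | =a=> t2
  t2 = 0 + 0 | ·
Partition-refinement fixed point:
  B0 = {s0}
  B1 = {s1, t1}
  B2 = {s2, t2}
  B3 = {t0}
s0 ∈ B0, t0 ∈ B3 → different blocks

not bisimilar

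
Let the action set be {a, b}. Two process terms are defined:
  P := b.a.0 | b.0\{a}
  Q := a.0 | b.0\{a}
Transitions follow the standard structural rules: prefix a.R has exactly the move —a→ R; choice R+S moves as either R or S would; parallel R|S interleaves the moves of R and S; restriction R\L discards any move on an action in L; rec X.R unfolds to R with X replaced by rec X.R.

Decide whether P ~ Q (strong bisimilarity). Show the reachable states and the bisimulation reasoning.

P ≁ Q

LTS(P): 6 reachable states
  p0 = b.a.0 | b.0\{a} :: =b=> p1, =b=> p2
  p1 = a.0 | b.0\{a} :: =a=> p3, =b=> p4
  p2 = b.a.0 | 0\{a} :: =b=> p4
  p3 = 0 | b.0\{a} :: =b=> p5
  p4 = a.0 | 0\{a} :: =a=> p5
  p5 = 0 | 0\{a} :: ·
LTS(Q): 4 reachable states
  q0 = a.0 | b.0\{a} :: =a=> q1, =b=> q2
  q1 = 0 | b.0\{a} :: =b=> q3
  q2 = a.0 | 0\{a} :: =a=> q3
  q3 = 0 | 0\{a} :: ·
Bisimilarity quotient blocks:
  B0 = {p0}
  B1 = {p1, q0}
  B2 = {p4, q2}
  B3 = {p5, q3}
  B4 = {p3, q1}
  B5 = {p2}
p0 ∈ B0, q0 ∈ B1 → different blocks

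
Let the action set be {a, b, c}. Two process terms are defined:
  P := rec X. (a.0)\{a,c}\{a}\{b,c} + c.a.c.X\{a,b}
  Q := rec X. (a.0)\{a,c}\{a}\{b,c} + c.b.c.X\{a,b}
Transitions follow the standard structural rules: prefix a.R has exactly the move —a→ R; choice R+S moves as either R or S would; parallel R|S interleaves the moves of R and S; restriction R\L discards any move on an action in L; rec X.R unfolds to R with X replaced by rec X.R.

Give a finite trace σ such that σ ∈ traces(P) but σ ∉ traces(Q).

P's transition system — 5 states:
  p0 = rec X. (a.0)\{a,c}\{a}\{b,c} + c.a.c.X\{a,b} has moves =c=> p1
  p1 = a.c.(rec X. (a.0)\{a,c}\{a}\{b,c} + c.a.c.X\{a,b})\{a,b} has moves =a=> p2
  p2 = c.(rec X. (a.0)\{a,c}\{a}\{b,c} + c.a.c.X\{a,b})\{a,b} has moves =c=> p3
  p3 = (rec X. (a.0)\{a,c}\{a}\{b,c} + c.a.c.X\{a,b})\{a,b} has moves =c=> p4
  p4 = (a.c.(rec X. (a.0)\{a,c}\{a}\{b,c} + c.a.c.X\{a,b})\{a,b})\{a,b} has moves stopped
Q's transition system — 5 states:
  q0 = rec X. (a.0)\{a,c}\{a}\{b,c} + c.b.c.X\{a,b} has moves =c=> q1
  q1 = b.c.(rec X. (a.0)\{a,c}\{a}\{b,c} + c.b.c.X\{a,b})\{a,b} has moves =b=> q2
  q2 = c.(rec X. (a.0)\{a,c}\{a}\{b,c} + c.b.c.X\{a,b})\{a,b} has moves =c=> q3
  q3 = (rec X. (a.0)\{a,c}\{a}\{b,c} + c.b.c.X\{a,b})\{a,b} has moves =c=> q4
  q4 = (b.c.(rec X. (a.0)\{a,c}\{a}\{b,c} + c.b.c.X\{a,b})\{a,b})\{a,b} has moves stopped
Run σ = ⟨ca⟩ on P: start {p0}
  [1] c ⇒ {p1}
  [2] a ⇒ {p2}
  — P admits the full trace.
Run σ = ⟨ca⟩ on Q: start {q0}
  [1] c ⇒ {q1}
  [2] a ⇒ ∅  — Q cannot continue

ca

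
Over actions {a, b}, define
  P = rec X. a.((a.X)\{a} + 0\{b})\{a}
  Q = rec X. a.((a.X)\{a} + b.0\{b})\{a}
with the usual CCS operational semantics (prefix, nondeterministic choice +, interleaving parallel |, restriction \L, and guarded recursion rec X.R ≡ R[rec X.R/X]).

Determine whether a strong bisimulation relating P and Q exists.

Reachable graph of P (2 states):
  u0 = rec X. a.((a.X)\{a} + 0\{b})\{a} | —a→ u1
  u1 = ((a.(rec X. a.((a.X)\{a} + 0\{b})\{a}))\{a} + 0\{b})\{a} | ∅
Reachable graph of Q (3 states):
  v0 = rec X. a.((a.X)\{a} + b.0\{b})\{a} | —a→ v1
  v1 = ((a.(rec X. a.((a.X)\{a} + b.0\{b})\{a}))\{a} + b.0\{b})\{a} | —b→ v2
  v2 = 0\{b}\{a} | ∅
Coarsest stable partition (strong bisimilarity classes):
  B0 = {u0}
  B1 = {u1, v2}
  B2 = {v0}
  B3 = {v1}
u0 ∈ B0, v0 ∈ B2 → different blocks

P ≁ Q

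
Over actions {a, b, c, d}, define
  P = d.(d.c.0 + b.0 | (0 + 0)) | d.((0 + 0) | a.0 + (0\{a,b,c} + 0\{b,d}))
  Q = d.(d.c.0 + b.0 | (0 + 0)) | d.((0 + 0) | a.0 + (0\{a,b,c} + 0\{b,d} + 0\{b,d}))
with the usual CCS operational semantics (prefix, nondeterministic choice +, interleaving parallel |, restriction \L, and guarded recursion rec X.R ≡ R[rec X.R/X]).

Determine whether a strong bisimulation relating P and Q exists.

bisimilar

Reachable graph of P (15 states):
  p0 = d.(d.c.0 + b.0 | (0 + 0)) | d.((0 + 0) | a.0 + (0\{a,b,c} + 0\{b,d})) has moves ··d··> p1, ··d··> p2
  p1 = (d.c.0 + b.0 | (0 + 0)) | d.((0 + 0) | a.0 + (0\{a,b,c} + 0\{b,d})) has moves ··b··> p3, ··d··> p4, ··d··> p5
  p2 = d.(d.c.0 + b.0 | (0 + 0)) | ((0 + 0) | a.0 + (0\{a,b,c} + 0\{b,d})) has moves ··a··> p6, ··d··> p4
  p3 = 0 | (0 + 0) | d.((0 + 0) | a.0 + (0\{a,b,c} + 0\{b,d})) has moves ··d··> p7
  p4 = (d.c.0 + b.0 | (0 + 0)) | ((0 + 0) | a.0 + (0\{a,b,c} + 0\{b,d})) has moves ··a··> p8, ··b··> p7, ··d··> p9
  p5 = c.0 | d.((0 + 0) | a.0 + (0\{a,b,c} + 0\{b,d})) has moves ··c··> p10, ··d··> p9
  p6 = d.(d.c.0 + b.0 | (0 + 0)) | ((0 + 0) | 0) has moves ··d··> p8
  p7 = 0 | (0 + 0) | ((0 + 0) | a.0 + (0\{a,b,c} + 0\{b,d})) has moves ··a··> p11
  p8 = (d.c.0 + b.0 | (0 + 0)) | ((0 + 0) | 0) has moves ··b··> p11, ··d··> p12
  p9 = c.0 | ((0 + 0) | a.0 + (0\{a,b,c} + 0\{b,d})) has moves ··a··> p12, ··c··> p13
  p10 = 0 | d.((0 + 0) | a.0 + (0\{a,b,c} + 0\{b,d})) has moves ··d··> p13
  p11 = 0 | (0 + 0) | ((0 + 0) | 0) has moves ∅
  p12 = c.0 | ((0 + 0) | 0) has moves ··c··> p14
  p13 = 0 | ((0 + 0) | a.0 + (0\{a,b,c} + 0\{b,d})) has moves ··a··> p14
  p14 = 0 | ((0 + 0) | 0) has moves ∅
Reachable graph of Q (15 states):
  q0 = d.(d.c.0 + b.0 | (0 + 0)) | d.((0 + 0) | a.0 + (0\{a,b,c} + 0\{b,d} + 0\{b,d})) has moves ··d··> q1, ··d··> q2
  q1 = (d.c.0 + b.0 | (0 + 0)) | d.((0 + 0) | a.0 + (0\{a,b,c} + 0\{b,d} + 0\{b,d})) has moves ··b··> q3, ··d··> q4, ··d··> q5
  q2 = d.(d.c.0 + b.0 | (0 + 0)) | ((0 + 0) | a.0 + (0\{a,b,c} + 0\{b,d} + 0\{b,d})) has moves ··a··> q6, ··d··> q4
  q3 = 0 | (0 + 0) | d.((0 + 0) | a.0 + (0\{a,b,c} + 0\{b,d} + 0\{b,d})) has moves ··d··> q7
  q4 = (d.c.0 + b.0 | (0 + 0)) | ((0 + 0) | a.0 + (0\{a,b,c} + 0\{b,d} + 0\{b,d})) has moves ··a··> q8, ··b··> q7, ··d··> q9
  q5 = c.0 | d.((0 + 0) | a.0 + (0\{a,b,c} + 0\{b,d} + 0\{b,d})) has moves ··c··> q10, ··d··> q9
  q6 = d.(d.c.0 + b.0 | (0 + 0)) | ((0 + 0) | 0) has moves ··d··> q8
  q7 = 0 | (0 + 0) | ((0 + 0) | a.0 + (0\{a,b,c} + 0\{b,d} + 0\{b,d})) has moves ··a··> q11
  q8 = (d.c.0 + b.0 | (0 + 0)) | ((0 + 0) | 0) has moves ··b··> q11, ··d··> q12
  q9 = c.0 | ((0 + 0) | a.0 + (0\{a,b,c} + 0\{b,d} + 0\{b,d})) has moves ··a··> q12, ··c··> q13
  q10 = 0 | d.((0 + 0) | a.0 + (0\{a,b,c} + 0\{b,d} + 0\{b,d})) has moves ··d··> q13
  q11 = 0 | (0 + 0) | ((0 + 0) | 0) has moves ∅
  q12 = c.0 | ((0 + 0) | 0) has moves ··c··> q14
  q13 = 0 | ((0 + 0) | a.0 + (0\{a,b,c} + 0\{b,d} + 0\{b,d})) has moves ··a··> q14
  q14 = 0 | ((0 + 0) | 0) has moves ∅
Bisimilarity quotient blocks:
  B0 = {p0, q0}
  B1 = {p2, q2}
  B2 = {p6, q6}
  B3 = {p8, q8}
  B4 = {p12, q12}
  B5 = {p11, p14, q11, q14}
  B6 = {p4, q4}
  B7 = {p9, q9}
  B8 = {p13, p7, q13, q7}
  B9 = {p1, q1}
  B10 = {p5, q5}
  B11 = {p10, p3, q10, q3}
p0 ∈ B0, q0 ∈ B0 → same block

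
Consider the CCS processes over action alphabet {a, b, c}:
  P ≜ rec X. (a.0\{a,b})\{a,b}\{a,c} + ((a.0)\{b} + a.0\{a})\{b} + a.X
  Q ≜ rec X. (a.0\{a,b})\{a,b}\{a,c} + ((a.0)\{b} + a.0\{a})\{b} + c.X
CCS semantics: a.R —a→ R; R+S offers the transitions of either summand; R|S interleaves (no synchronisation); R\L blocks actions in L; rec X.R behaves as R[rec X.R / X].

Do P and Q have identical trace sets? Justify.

LTS(P): 3 reachable states
  m0 = rec X. (a.0\{a,b})\{a,b}\{a,c} + ((a.0)\{b} + a.0\{a})\{b} + a.X ⊢ ··a··> m0, ··a··> m1, ··a··> m2
  m1 = 0\{a}\{b} ⊢ stopped
  m2 = 0\{b}\{b} ⊢ stopped
LTS(Q): 3 reachable states
  n0 = rec X. (a.0\{a,b})\{a,b}\{a,c} + ((a.0)\{b} + a.0\{a})\{b} + c.X ⊢ ··a··> n1, ··a··> n2, ··c··> n0
  n1 = 0\{a}\{b} ⊢ stopped
  n2 = 0\{b}\{b} ⊢ stopped
Executing aa from P (initial set {m0}):
  step 1 (a): {m0, m1, m2}
  step 2 (a): {m0, m1, m2}
  ✓ P
Executing aa from Q (initial set {n0}):
  step 1 (a): {n1, n2}
  step 2 (a): no successor for Q

NO — witness ⟨aa⟩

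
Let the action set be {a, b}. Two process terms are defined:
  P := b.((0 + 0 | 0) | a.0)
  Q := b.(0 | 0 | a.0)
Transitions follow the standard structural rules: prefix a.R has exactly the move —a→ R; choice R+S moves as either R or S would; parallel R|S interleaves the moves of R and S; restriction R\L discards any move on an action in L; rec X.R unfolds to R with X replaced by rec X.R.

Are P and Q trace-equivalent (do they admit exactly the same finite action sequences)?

P's transition system — 3 states:
  s0 = b.((0 + 0 | 0) | a.0) → —b→ s1
  s1 = (0 + 0 | 0) | a.0 → —a→ s2
  s2 = (0 + 0 | 0) | 0 → deadlocked
Q's transition system — 3 states:
  t0 = b.(0 | 0 | a.0) → —b→ t1
  t1 = 0 | 0 | a.0 → —a→ t2
  t2 = 0 | 0 | 0 → deadlocked
Bisimilarity quotient blocks:
  B0 = {s0, t0}
  B1 = {s1, t1}
  B2 = {s2, t2}
s0 ∈ B0, t0 ∈ B0 → same block
Bisimilar ⇒ trace-equivalent.

YES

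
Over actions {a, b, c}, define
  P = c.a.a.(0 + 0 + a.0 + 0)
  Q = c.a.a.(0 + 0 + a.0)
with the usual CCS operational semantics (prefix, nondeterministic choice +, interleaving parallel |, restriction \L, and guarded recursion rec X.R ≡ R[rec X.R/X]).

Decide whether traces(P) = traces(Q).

YES

LTS(P): 5 reachable states
  m0 = c.a.a.(0 + 0 + a.0 + 0) has moves ··c··> m1
  m1 = a.a.(0 + 0 + a.0 + 0) has moves ··a··> m2
  m2 = a.(0 + 0 + a.0 + 0) has moves ··a··> m3
  m3 = 0 + 0 + a.0 + 0 has moves ··a··> m4
  m4 = 0 has moves stopped
LTS(Q): 5 reachable states
  n0 = c.a.a.(0 + 0 + a.0) has moves ··c··> n1
  n1 = a.a.(0 + 0 + a.0) has moves ··a··> n2
  n2 = a.(0 + 0 + a.0) has moves ··a··> n3
  n3 = 0 + 0 + a.0 has moves ··a··> n4
  n4 = 0 has moves stopped
Bisimilarity quotient blocks:
  B0 = {m0, n0}
  B1 = {m1, n1}
  B2 = {m2, n2}
  B3 = {m3, n3}
  B4 = {m4, n4}
m0 ∈ B0, n0 ∈ B0 → same block
Bisimilar ⇒ trace-equivalent.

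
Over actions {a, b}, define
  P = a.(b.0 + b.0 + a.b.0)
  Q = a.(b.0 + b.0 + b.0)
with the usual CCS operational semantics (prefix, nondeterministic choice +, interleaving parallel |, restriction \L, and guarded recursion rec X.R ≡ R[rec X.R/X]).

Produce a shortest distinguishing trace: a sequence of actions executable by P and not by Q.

aa

LTS(P): 4 reachable states
  s0 = a.(b.0 + b.0 + a.b.0) → =a=> s1
  s1 = b.0 + b.0 + a.b.0 → =a=> s2, =b=> s3
  s2 = b.0 → =b=> s3
  s3 = 0 → ∅
LTS(Q): 3 reachable states
  t0 = a.(b.0 + b.0 + b.0) → =a=> t1
  t1 = b.0 + b.0 + b.0 → =b=> t2
  t2 = 0 → ∅
Run σ = ⟨aa⟩ on P: start {s0}
  [1] a ⇒ {s1}
  [2] a ⇒ {s2}
  P completes σ.
Run σ = ⟨aa⟩ on Q: start {t0}
  [1] a ⇒ {t1}
  [2] a ⇒ ∅  — Q cannot continue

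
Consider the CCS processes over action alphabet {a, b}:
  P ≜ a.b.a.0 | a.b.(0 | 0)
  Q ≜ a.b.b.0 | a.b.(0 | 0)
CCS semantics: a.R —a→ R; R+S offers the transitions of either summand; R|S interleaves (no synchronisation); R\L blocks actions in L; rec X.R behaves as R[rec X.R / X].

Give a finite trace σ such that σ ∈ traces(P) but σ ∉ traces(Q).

aaba

LTS(P): 12 reachable states
  p0 = a.b.a.0 | a.b.(0 | 0) has moves --a--▸ p1, --a--▸ p2
  p1 = a.b.a.0 | b.(0 | 0) has moves --a--▸ p3, --b--▸ p4
  p2 = b.a.0 | a.b.(0 | 0) has moves --a--▸ p3, --b--▸ p5
  p3 = b.a.0 | b.(0 | 0) has moves --b--▸ p6, --b--▸ p7
  p4 = a.b.a.0 | (0 | 0) has moves --a--▸ p7
  p5 = a.0 | a.b.(0 | 0) has moves --a--▸ p6, --a--▸ p8
  p6 = a.0 | b.(0 | 0) has moves --a--▸ p9, --b--▸ p10
  p7 = b.a.0 | (0 | 0) has moves --b--▸ p10
  p8 = 0 | a.b.(0 | 0) has moves --a--▸ p9
  p9 = 0 | b.(0 | 0) has moves --b--▸ p11
  p10 = a.0 | (0 | 0) has moves --a--▸ p11
  p11 = 0 | (0 | 0) has moves (no moves)
LTS(Q): 12 reachable states
  q0 = a.b.b.0 | a.b.(0 | 0) has moves --a--▸ q1, --a--▸ q2
  q1 = a.b.b.0 | b.(0 | 0) has moves --a--▸ q3, --b--▸ q4
  q2 = b.b.0 | a.b.(0 | 0) has moves --a--▸ q3, --b--▸ q5
  q3 = b.b.0 | b.(0 | 0) has moves --b--▸ q6, --b--▸ q7
  q4 = a.b.b.0 | (0 | 0) has moves --a--▸ q7
  q5 = b.0 | a.b.(0 | 0) has moves --a--▸ q6, --b--▸ q8
  q6 = b.0 | b.(0 | 0) has moves --b--▸ q10, --b--▸ q9
  q7 = b.b.0 | (0 | 0) has moves --b--▸ q10
  q8 = 0 | a.b.(0 | 0) has moves --a--▸ q9
  q9 = 0 | b.(0 | 0) has moves --b--▸ q11
  q10 = b.0 | (0 | 0) has moves --b--▸ q11
  q11 = 0 | (0 | 0) has moves (no moves)
Executing aaba from P (initial set {p0}):
  step 1 (a): {p1, p2}
  step 2 (a): {p3}
  step 3 (b): {p6, p7}
  step 4 (a): {p9}
  — P admits the full trace.
Executing aaba from Q (initial set {q0}):
  step 1 (a): {q1, q2}
  step 2 (a): {q3}
  step 3 (b): {q6, q7}
  step 4 (a): ∅ (Q stuck)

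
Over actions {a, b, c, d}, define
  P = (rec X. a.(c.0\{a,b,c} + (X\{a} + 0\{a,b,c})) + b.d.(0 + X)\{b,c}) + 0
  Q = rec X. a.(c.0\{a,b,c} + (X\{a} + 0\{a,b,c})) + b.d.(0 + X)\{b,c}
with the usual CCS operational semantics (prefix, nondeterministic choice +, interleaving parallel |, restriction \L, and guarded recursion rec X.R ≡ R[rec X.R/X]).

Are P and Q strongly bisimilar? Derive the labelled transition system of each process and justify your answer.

P's transition system — 8 states:
  m0 = (rec X. a.(c.0\{a,b,c} + (X\{a} + 0\{a,b,c})) + b.d.(0 + X)\{b,c}) + 0 :: -a-> m1, -b-> m2
  m1 = c.0\{a,b,c} + ((rec X. a.(c.0\{a,b,c} + (X\{a} + 0\{a,b,c})) + b.d.(0 + X)\{b,c})\{a} + 0\{a,b,c}) :: -b-> m3, -c-> m4
  m2 = d.(0 + (rec X. a.(c.0\{a,b,c} + (X\{a} + 0\{a,b,c})) + b.d.(0 + X)\{b,c}))\{b,c} :: -d-> m5
  m3 = (d.(0 + (rec X. a.(c.0\{a,b,c} + (X\{a} + 0\{a,b,c})) + b.d.(0 + X)\{b,c}))\{b,c})\{a} :: -d-> m6
  m4 = 0\{a,b,c} :: ·
  m5 = (0 + (rec X. a.(c.0\{a,b,c} + (X\{a} + 0\{a,b,c})) + b.d.(0 + X)\{b,c}))\{b,c} :: -a-> m7
  m6 = (0 + (rec X. a.(c.0\{a,b,c} + (X\{a} + 0\{a,b,c})) + b.d.(0 + X)\{b,c}))\{b,c}\{a} :: ·
  m7 = (c.0\{a,b,c} + ((rec X. a.(c.0\{a,b,c} + (X\{a} + 0\{a,b,c})) + b.d.(0 + X)\{b,c})\{a} + 0\{a,b,c}))\{b,c} :: ·
Q's transition system — 8 states:
  n0 = rec X. a.(c.0\{a,b,c} + (X\{a} + 0\{a,b,c})) + b.d.(0 + X)\{b,c} :: -a-> n1, -b-> n2
  n1 = c.0\{a,b,c} + ((rec X. a.(c.0\{a,b,c} + (X\{a} + 0\{a,b,c})) + b.d.(0 + X)\{b,c})\{a} + 0\{a,b,c}) :: -b-> n3, -c-> n4
  n2 = d.(0 + (rec X. a.(c.0\{a,b,c} + (X\{a} + 0\{a,b,c})) + b.d.(0 + X)\{b,c}))\{b,c} :: -d-> n5
  n3 = (d.(0 + (rec X. a.(c.0\{a,b,c} + (X\{a} + 0\{a,b,c})) + b.d.(0 + X)\{b,c}))\{b,c})\{a} :: -d-> n6
  n4 = 0\{a,b,c} :: ·
  n5 = (0 + (rec X. a.(c.0\{a,b,c} + (X\{a} + 0\{a,b,c})) + b.d.(0 + X)\{b,c}))\{b,c} :: -a-> n7
  n6 = (0 + (rec X. a.(c.0\{a,b,c} + (X\{a} + 0\{a,b,c})) + b.d.(0 + X)\{b,c}))\{b,c}\{a} :: ·
  n7 = (c.0\{a,b,c} + ((rec X. a.(c.0\{a,b,c} + (X\{a} + 0\{a,b,c})) + b.d.(0 + X)\{b,c})\{a} + 0\{a,b,c}))\{b,c} :: ·
Bisimilarity quotient blocks:
  B0 = {m0, n0}
  B1 = {m1, n1}
  B2 = {m4, m6, m7, n4, n6, n7}
  B3 = {m3, n3}
  B4 = {m2, n2}
  B5 = {m5, n5}
m0 ∈ B0, n0 ∈ B0 → same block

P ~ Q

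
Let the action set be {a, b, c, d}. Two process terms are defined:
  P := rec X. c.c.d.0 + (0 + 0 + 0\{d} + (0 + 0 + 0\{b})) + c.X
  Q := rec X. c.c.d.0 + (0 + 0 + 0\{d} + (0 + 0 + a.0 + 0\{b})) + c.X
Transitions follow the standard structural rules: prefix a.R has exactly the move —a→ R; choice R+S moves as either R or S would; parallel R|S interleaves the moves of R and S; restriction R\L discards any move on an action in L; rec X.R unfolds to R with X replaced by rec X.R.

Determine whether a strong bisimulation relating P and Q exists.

not bisimilar

LTS(P): 4 reachable states
  p0 = rec X. c.c.d.0 + (0 + 0 + 0\{d} + (0 + 0 + 0\{b})) + c.X :: -c-> p0, -c-> p1
  p1 = c.d.0 :: -c-> p2
  p2 = d.0 :: -d-> p3
  p3 = 0 :: deadlocked
LTS(Q): 4 reachable states
  q0 = rec X. c.c.d.0 + (0 + 0 + 0\{d} + (0 + 0 + a.0 + 0\{b})) + c.X :: -a-> q1, -c-> q0, -c-> q2
  q1 = 0 :: deadlocked
  q2 = c.d.0 :: -c-> q3
  q3 = d.0 :: -d-> q1
Partition-refinement fixed point:
  B0 = {p0}
  B1 = {p1, q2}
  B2 = {p2, q3}
  B3 = {p3, q1}
  B4 = {q0}
p0 ∈ B0, q0 ∈ B4 → different blocks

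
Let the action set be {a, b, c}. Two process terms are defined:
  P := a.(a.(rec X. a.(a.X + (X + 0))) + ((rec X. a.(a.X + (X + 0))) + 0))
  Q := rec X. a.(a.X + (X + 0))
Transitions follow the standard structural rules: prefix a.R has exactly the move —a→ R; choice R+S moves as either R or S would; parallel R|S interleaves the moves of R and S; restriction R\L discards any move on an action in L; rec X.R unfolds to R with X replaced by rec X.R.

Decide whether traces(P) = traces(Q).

LTS(P): 3 reachable states
  u0 = a.(a.(rec X. a.(a.X + (X + 0))) + ((rec X. a.(a.X + (X + 0))) + 0)) :: -a-> u1
  u1 = a.(rec X. a.(a.X + (X + 0))) + ((rec X. a.(a.X + (X + 0))) + 0) :: -a-> u1, -a-> u2
  u2 = rec X. a.(a.X + (X + 0)) :: -a-> u1
LTS(Q): 2 reachable states
  v0 = rec X. a.(a.X + (X + 0)) :: -a-> v1
  v1 = a.(rec X. a.(a.X + (X + 0))) + ((rec X. a.(a.X + (X + 0))) + 0) :: -a-> v0, -a-> v1
Coarsest stable partition (strong bisimilarity classes):
  B0 = {u0, u1, u2, v0, v1}
u0 ∈ B0, v0 ∈ B0 → same block
Bisimilar ⇒ trace-equivalent.

trace-equivalent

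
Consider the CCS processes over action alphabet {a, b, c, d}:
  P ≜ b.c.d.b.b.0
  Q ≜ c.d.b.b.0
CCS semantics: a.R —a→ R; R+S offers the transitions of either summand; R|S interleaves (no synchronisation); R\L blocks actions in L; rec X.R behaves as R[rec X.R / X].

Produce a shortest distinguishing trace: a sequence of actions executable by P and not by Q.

LTS(P): 6 reachable states
  u0 = b.c.d.b.b.0 :: ··b··> u1
  u1 = c.d.b.b.0 :: ··c··> u2
  u2 = d.b.b.0 :: ··d··> u3
  u3 = b.b.0 :: ··b··> u4
  u4 = b.0 :: ··b··> u5
  u5 = 0 :: ·
LTS(Q): 5 reachable states
  v0 = c.d.b.b.0 :: ··c··> v1
  v1 = d.b.b.0 :: ··d··> v2
  v2 = b.b.0 :: ··b··> v3
  v3 = b.0 :: ··b··> v4
  v4 = 0 :: ·
Executing b from P (initial set {u0}):
  after b @ step 1: {u1}
  ✓ P
Executing b from Q (initial set {v0}):
  after b @ step 1: ∅  — Q cannot continue

b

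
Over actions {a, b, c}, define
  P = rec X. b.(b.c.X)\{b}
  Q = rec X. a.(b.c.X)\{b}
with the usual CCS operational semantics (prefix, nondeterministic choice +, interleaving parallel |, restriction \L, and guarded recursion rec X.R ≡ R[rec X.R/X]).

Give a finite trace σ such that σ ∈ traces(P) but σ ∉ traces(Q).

b

Reachable graph of P (2 states):
  p0 = rec X. b.(b.c.X)\{b} :: ··b··> p1
  p1 = (b.c.(rec X. b.(b.c.X)\{b}))\{b} :: deadlocked
Reachable graph of Q (2 states):
  q0 = rec X. a.(b.c.X)\{b} :: ··a··> q1
  q1 = (b.c.(rec X. a.(b.c.X)\{b}))\{b} :: deadlocked
Trace ⟨b⟩ through P, begin at {p0}:
  step 1 (b): {p1}
  ✓ P
Trace ⟨b⟩ through Q, begin at {q0}:
  step 1 (b): ∅  — Q cannot continue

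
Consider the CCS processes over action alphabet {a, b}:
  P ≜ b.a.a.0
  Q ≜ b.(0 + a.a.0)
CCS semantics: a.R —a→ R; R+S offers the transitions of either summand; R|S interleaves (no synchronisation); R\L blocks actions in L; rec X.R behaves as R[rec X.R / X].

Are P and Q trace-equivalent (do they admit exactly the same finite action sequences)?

P's transition system — 4 states:
  s0 = b.a.a.0 | =b=> s1
  s1 = a.a.0 | =a=> s2
  s2 = a.0 | =a=> s3
  s3 = 0 | ∅
Q's transition system — 4 states:
  t0 = b.(0 + a.a.0) | =b=> t1
  t1 = 0 + a.a.0 | =a=> t2
  t2 = a.0 | =a=> t3
  t3 = 0 | ∅
Bisimilarity quotient blocks:
  B0 = {s0, t0}
  B1 = {s1, t1}
  B2 = {s2, t2}
  B3 = {s3, t3}
s0 ∈ B0, t0 ∈ B0 → same block
Bisimilar ⇒ trace-equivalent.

YES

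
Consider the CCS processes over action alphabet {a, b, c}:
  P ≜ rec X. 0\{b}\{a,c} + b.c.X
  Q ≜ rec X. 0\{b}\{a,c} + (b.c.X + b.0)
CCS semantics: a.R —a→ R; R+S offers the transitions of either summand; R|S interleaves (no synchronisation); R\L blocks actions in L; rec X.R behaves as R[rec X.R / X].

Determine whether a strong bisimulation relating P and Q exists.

P ≁ Q

P's transition system — 2 states:
  m0 = rec X. 0\{b}\{a,c} + b.c.X :: —b→ m1
  m1 = c.(rec X. 0\{b}\{a,c} + b.c.X) :: —c→ m0
Q's transition system — 3 states:
  n0 = rec X. 0\{b}\{a,c} + (b.c.X + b.0) :: —b→ n1, —b→ n2
  n1 = 0 :: ∅
  n2 = c.(rec X. 0\{b}\{a,c} + (b.c.X + b.0)) :: —c→ n0
Coarsest stable partition (strong bisimilarity classes):
  B0 = {m0}
  B1 = {m1}
  B2 = {n0}
  B3 = {n1}
  B4 = {n2}
m0 ∈ B0, n0 ∈ B2 → different blocks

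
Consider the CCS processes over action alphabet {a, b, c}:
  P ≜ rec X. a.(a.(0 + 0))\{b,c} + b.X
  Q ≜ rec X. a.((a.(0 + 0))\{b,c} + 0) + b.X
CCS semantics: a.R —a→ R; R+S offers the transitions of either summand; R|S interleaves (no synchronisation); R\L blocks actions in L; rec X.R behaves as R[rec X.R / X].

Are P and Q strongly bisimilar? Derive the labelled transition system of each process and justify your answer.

bisimilar

P's transition system — 3 states:
  s0 = rec X. a.(a.(0 + 0))\{b,c} + b.X → ··a··> s1, ··b··> s0
  s1 = (a.(0 + 0))\{b,c} → ··a··> s2
  s2 = (0 + 0)\{b,c} → ·
Q's transition system — 3 states:
  t0 = rec X. a.((a.(0 + 0))\{b,c} + 0) + b.X → ··a··> t1, ··b··> t0
  t1 = (a.(0 + 0))\{b,c} + 0 → ··a··> t2
  t2 = (0 + 0)\{b,c} → ·
Partition-refinement fixed point:
  B0 = {s0, t0}
  B1 = {s1, t1}
  B2 = {s2, t2}
s0 ∈ B0, t0 ∈ B0 → same block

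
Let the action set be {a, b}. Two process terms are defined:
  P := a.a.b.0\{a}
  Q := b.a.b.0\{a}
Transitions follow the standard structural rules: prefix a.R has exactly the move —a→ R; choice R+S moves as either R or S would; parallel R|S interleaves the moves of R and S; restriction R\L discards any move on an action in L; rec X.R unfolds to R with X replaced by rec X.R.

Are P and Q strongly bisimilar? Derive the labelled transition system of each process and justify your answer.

P ≁ Q

P's transition system — 4 states:
  u0 = a.a.b.0\{a} :: =a=> u1
  u1 = a.b.0\{a} :: =a=> u2
  u2 = b.0\{a} :: =b=> u3
  u3 = 0\{a} :: ·
Q's transition system — 4 states:
  v0 = b.a.b.0\{a} :: =b=> v1
  v1 = a.b.0\{a} :: =a=> v2
  v2 = b.0\{a} :: =b=> v3
  v3 = 0\{a} :: ·
Coarsest stable partition (strong bisimilarity classes):
  B0 = {u0}
  B1 = {u1, v1}
  B2 = {u2, v2}
  B3 = {u3, v3}
  B4 = {v0}
u0 ∈ B0, v0 ∈ B4 → different blocks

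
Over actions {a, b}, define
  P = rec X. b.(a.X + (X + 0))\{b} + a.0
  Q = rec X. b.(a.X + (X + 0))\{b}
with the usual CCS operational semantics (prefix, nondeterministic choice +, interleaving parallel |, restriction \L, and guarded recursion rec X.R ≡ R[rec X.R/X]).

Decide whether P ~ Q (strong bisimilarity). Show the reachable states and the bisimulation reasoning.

P's transition system — 5 states:
  u0 = rec X. b.(a.X + (X + 0))\{b} + a.0 has moves —a→ u1, —b→ u2
  u1 = 0 has moves deadlocked
  u2 = (a.(rec X. b.(a.X + (X + 0))\{b} + a.0) + ((rec X. b.(a.X + (X + 0))\{b} + a.0) + 0))\{b} has moves —a→ u3, —a→ u4
  u3 = (rec X. b.(a.X + (X + 0))\{b} + a.0)\{b} has moves —a→ u4
  u4 = 0\{b} has moves deadlocked
Q's transition system — 3 states:
  v0 = rec X. b.(a.X + (X + 0))\{b} has moves —b→ v1
  v1 = (a.(rec X. b.(a.X + (X + 0))\{b}) + ((rec X. b.(a.X + (X + 0))\{b}) + 0))\{b} has moves —a→ v2
  v2 = (rec X. b.(a.X + (X + 0))\{b})\{b} has moves deadlocked
Partition-refinement fixed point:
  B0 = {u0}
  B1 = {u2}
  B2 = {u3, v1}
  B3 = {u1, u4, v2}
  B4 = {v0}
u0 ∈ B0, v0 ∈ B4 → different blocks

P ≁ Q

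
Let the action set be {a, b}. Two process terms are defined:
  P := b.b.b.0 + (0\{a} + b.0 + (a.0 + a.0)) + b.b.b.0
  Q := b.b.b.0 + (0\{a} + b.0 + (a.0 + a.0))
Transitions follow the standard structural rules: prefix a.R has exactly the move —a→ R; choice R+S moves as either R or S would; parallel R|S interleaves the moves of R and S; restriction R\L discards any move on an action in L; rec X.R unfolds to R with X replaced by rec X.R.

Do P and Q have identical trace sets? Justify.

traces(P) = traces(Q)

P's transition system — 4 states:
  u0 = b.b.b.0 + (0\{a} + b.0 + (a.0 + a.0)) + b.b.b.0 :: ··a··> u1, ··b··> u1, ··b··> u2
  u1 = 0 :: (no moves)
  u2 = b.b.0 :: ··b··> u3
  u3 = b.0 :: ··b··> u1
Q's transition system — 4 states:
  v0 = b.b.b.0 + (0\{a} + b.0 + (a.0 + a.0)) :: ··a··> v1, ··b··> v1, ··b··> v2
  v1 = 0 :: (no moves)
  v2 = b.b.0 :: ··b··> v3
  v3 = b.0 :: ··b··> v1
Bisimilarity quotient blocks:
  B0 = {u0, v0}
  B1 = {u2, v2}
  B2 = {u3, v3}
  B3 = {u1, v1}
u0 ∈ B0, v0 ∈ B0 → same block
Bisimilar ⇒ trace-equivalent.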